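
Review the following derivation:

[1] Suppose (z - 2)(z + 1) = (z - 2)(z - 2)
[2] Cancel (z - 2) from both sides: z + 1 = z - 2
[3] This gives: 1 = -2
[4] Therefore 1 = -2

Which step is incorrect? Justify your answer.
Step 2: Cancel (z - 2) from both sides: z + 1 = z - 2

Step 2 cancels (z - 2) from both sides. This is only valid if (z - 2) ≠ 0, i.e., z ≠ 2. When z = 2, both sides equal zero regardless of the other factors. The correct approach requires considering z = 2 as a separate case.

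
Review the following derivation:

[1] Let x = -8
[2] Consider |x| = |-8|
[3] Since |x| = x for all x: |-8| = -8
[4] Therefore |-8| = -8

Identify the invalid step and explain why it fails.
Step 3: Since |x| = x for all x: |-8| = -8

Step 3 incorrectly states that |x| = x for all x. The correct definition is |x| = x when x >= 0, and |x| = -x when x < 0. Since -8 < 0, we have |-8| = -(-8) = 8, not -8.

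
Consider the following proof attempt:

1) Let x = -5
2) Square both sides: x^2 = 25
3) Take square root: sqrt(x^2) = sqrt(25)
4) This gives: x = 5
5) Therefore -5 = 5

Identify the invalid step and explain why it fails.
Step 4: This gives: x = 5

Step 4 incorrectly states that sqrt(x^2) = x. The correct identity is sqrt(x^2) = |x|. Since x = -5 < 0, we have sqrt(x^2) = |-5| = 5, not x = -5.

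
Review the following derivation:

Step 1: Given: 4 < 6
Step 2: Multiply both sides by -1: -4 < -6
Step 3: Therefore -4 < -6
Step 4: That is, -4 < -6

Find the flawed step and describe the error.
Step 2: Multiply both sides by -1: -4 < -6

Step 2 multiplies both sides by -1 but fails to reverse the inequality sign. When multiplying (or dividing) an inequality by a negative number, the direction must be reversed. Since 4 < 6, we should get -4 > -6, i.e., -4 > -6.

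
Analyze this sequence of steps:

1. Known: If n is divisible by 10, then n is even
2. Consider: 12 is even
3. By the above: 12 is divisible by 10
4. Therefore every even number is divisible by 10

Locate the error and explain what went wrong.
Step 3: By the above: 12 is divisible by 10

Step 3 commits the fallacy of affirming the consequent. The known fact 'divisible by 10 → even' does NOT imply 'even → divisible by 10'. That would be the converse, which is false. For example, 12 is even but 12 ÷ 10 = 1.20, which is not an integer.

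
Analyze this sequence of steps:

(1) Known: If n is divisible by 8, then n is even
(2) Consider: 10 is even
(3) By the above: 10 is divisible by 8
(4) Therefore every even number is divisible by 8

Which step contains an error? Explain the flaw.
Step 3: By the above: 10 is divisible by 8

Step 3 commits the fallacy of affirming the consequent. The known fact 'divisible by 8 → even' does NOT imply 'even → divisible by 8'. That would be the converse, which is false. For example, 10 is even but 10 ÷ 8 = 1.25, which is not an integer.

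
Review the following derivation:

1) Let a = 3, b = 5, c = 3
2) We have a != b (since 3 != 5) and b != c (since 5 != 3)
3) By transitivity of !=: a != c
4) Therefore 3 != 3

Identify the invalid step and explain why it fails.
Step 3: By transitivity of !=: a != c

Step 3 incorrectly applies transitivity to the '!=' relation. Transitivity states: if a R b and b R c, then a R c. However, '!=' is not transitive. Counterexample: 3 != 5 and 5 != 3, but 3 = 3 (both equal 3). Transitivity holds for relations like <, <=, =, but not for !=.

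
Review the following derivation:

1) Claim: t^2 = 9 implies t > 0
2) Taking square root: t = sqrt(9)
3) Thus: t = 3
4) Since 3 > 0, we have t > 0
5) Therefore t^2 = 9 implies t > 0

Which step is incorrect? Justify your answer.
Step 2: Taking square root: t = sqrt(9)

Step 2 takes the square root and assumes the positive root only. The equation t^2 = 9 actually has two solutions: t = 3 and t = -3. The proof silently assumes t > 0 without justification, then uses this assumption to conclude t > 0, which is circular. The counterexample t = -3 shows the claim is false.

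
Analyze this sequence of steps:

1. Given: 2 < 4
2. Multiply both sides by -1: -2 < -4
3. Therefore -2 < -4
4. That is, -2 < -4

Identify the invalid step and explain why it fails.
Step 2: Multiply both sides by -1: -2 < -4

Step 2 multiplies both sides by -1 but fails to reverse the inequality sign. When multiplying (or dividing) an inequality by a negative number, the direction must be reversed. Since 2 < 4, we should get -2 > -4, i.e., -2 > -4.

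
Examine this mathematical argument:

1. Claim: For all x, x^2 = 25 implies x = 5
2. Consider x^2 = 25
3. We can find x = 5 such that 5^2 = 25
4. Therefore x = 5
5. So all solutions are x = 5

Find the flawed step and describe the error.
Step 4: Therefore x = 5

Step 4 incorrectly concludes that x = 5 is the only solution. The proof shows that x = 5 is A solution (existence), but does not show it is the ONLY solution (uniqueness). In fact, x = -5 is also a solution since (-5)^2 = 25. Finding one solution doesn't prove there are no others.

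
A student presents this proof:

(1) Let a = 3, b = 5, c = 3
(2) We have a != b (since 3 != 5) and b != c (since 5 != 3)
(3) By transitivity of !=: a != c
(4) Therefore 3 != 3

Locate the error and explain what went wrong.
Step 3: By transitivity of !=: a != c

Step 3 incorrectly applies transitivity to the '!=' relation. Transitivity states: if a R b and b R c, then a R c. However, '!=' is not transitive. Counterexample: 3 != 5 and 5 != 3, but 3 = 3 (both equal 3). Transitivity holds for relations like <, <=, =, but not for !=.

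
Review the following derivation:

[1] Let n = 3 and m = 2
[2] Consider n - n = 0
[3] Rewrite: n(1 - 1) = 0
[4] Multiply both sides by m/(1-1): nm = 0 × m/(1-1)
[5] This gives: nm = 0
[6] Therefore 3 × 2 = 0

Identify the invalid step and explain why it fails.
Step 4: Multiply both sides by m/(1-1): nm = 0 × m/(1-1)

Step 4 multiplies both sides by m/(1-1). However, 1-1 = 0, so this is multiplication by m/0, which is undefined. We cannot multiply by an undefined expression.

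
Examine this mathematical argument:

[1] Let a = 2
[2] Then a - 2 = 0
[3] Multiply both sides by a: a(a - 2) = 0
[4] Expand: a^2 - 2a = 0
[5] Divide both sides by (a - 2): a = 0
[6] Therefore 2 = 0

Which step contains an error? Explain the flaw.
Step 5: Divide both sides by (a - 2): a = 0

Step 5 divides both sides by (a - 2). However, since a = 2, we have (a - 2) = 0. Division by zero is undefined, making this step invalid.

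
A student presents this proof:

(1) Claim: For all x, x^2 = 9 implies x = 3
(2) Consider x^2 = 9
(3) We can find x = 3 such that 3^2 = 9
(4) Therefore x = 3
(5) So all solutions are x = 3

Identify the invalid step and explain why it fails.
Step 4: Therefore x = 3

Step 4 incorrectly concludes that x = 3 is the only solution. The proof shows that x = 3 is A solution (existence), but does not show it is the ONLY solution (uniqueness). In fact, x = -3 is also a solution since (-3)^2 = 9. Finding one solution doesn't prove there are no others.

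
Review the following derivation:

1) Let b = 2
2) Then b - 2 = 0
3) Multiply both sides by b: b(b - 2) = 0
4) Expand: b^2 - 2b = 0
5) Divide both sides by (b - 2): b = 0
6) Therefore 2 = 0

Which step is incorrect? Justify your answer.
Step 5: Divide both sides by (b - 2): b = 0

Step 5 divides both sides by (b - 2). However, since b = 2, we have (b - 2) = 0. Division by zero is undefined, making this step invalid.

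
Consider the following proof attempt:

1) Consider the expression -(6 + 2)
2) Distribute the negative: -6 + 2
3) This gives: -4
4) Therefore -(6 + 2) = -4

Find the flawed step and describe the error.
Step 2: Distribute the negative: -6 + 2

Step 2 incorrectly distributes the negative sign. The correct distribution is -(6 + 2) = -6 - 2 = -8. The negative must be applied to both terms, not just the first. The error treats -(6 + 2) as -6 + 2, which equals -4 instead of -8.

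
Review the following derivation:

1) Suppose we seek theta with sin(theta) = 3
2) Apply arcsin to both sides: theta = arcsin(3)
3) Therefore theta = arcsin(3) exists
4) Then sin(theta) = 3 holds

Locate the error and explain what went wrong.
Step 2: Apply arcsin to both sides: theta = arcsin(3)

Step 2 applies arcsin to 3. However, arcsin(x) is only defined for x in [-1, 1] because sin(theta) can only produce values in that range. Since |3| > 1, arcsin(3) is undefined. There is no angle whose sine equals 3.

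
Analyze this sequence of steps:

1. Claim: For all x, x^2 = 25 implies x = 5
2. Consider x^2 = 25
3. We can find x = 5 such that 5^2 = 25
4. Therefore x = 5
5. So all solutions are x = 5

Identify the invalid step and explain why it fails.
Step 4: Therefore x = 5

Step 4 incorrectly concludes that x = 5 is the only solution. The proof shows that x = 5 is A solution (existence), but does not show it is the ONLY solution (uniqueness). In fact, x = -5 is also a solution since (-5)^2 = 25. Finding one solution doesn't prove there are no others.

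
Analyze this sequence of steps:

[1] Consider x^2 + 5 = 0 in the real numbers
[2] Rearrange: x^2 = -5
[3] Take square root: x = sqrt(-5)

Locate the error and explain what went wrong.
Step 3: Take square root: x = sqrt(-5)

Step 3 takes the square root of -5, which is negative. In the real number system, the square root of a negative number is undefined. The equation x^2 + 5 = 0 has no real solutions. Square roots of negative numbers only exist in the complex numbers.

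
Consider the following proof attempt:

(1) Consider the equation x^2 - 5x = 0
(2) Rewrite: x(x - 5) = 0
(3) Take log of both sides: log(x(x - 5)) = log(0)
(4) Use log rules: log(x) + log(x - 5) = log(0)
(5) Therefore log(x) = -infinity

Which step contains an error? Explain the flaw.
Step 3: Take log of both sides: log(x(x - 5)) = log(0)

Step 3 takes the logarithm of both sides, resulting in log(0) on the right side. The logarithm is only defined for positive numbers; log(0) is undefined (approaches negative infinity). This operation is invalid.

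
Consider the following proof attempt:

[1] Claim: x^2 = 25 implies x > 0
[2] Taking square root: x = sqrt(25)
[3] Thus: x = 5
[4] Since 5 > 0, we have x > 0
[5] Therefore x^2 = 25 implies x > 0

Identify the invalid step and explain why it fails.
Step 2: Taking square root: x = sqrt(25)

Step 2 takes the square root and assumes the positive root only. The equation x^2 = 25 actually has two solutions: x = 5 and x = -5. The proof silently assumes x > 0 without justification, then uses this assumption to conclude x > 0, which is circular. The counterexample x = -5 shows the claim is false.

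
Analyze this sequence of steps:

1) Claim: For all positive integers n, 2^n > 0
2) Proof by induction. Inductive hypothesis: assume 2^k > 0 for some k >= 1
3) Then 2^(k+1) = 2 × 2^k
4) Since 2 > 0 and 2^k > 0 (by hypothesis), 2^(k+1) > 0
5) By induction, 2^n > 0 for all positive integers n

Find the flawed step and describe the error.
Step 5: By induction, 2^n > 0 for all positive integers n

Step 5 concludes the proof by induction, but no base case was ever established. A valid induction proof requires: (1) a base case proving 2^1 > 0, and (2) an inductive step showing IF 2^k > 0 THEN 2^(k+1) > 0. Steps 2-4 correctly establish the inductive step, but without the base case the conclusion in step 5 does not follow.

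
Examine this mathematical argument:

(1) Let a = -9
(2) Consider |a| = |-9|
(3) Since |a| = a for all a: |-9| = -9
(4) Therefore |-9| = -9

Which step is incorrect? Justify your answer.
Step 3: Since |a| = a for all a: |-9| = -9

Step 3 incorrectly states that |a| = a for all a. The correct definition is |a| = a when a >= 0, and |a| = -a when a < 0. Since -9 < 0, we have |-9| = -(-9) = 9, not -9.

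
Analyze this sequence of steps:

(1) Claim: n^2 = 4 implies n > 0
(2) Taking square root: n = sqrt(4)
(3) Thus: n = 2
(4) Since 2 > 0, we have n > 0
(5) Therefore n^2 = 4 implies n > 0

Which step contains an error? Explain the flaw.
Step 2: Taking square root: n = sqrt(4)

Step 2 takes the square root and assumes the positive root only. The equation n^2 = 4 actually has two solutions: n = 2 and n = -2. The proof silently assumes n > 0 without justification, then uses this assumption to conclude n > 0, which is circular. The counterexample n = -2 shows the claim is false.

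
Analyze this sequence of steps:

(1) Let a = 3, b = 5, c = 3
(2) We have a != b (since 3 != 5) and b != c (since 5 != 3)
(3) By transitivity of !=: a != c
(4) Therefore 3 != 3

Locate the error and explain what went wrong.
Step 3: By transitivity of !=: a != c

Step 3 incorrectly applies transitivity to the '!=' relation. Transitivity states: if a R b and b R c, then a R c. However, '!=' is not transitive. Counterexample: 3 != 5 and 5 != 3, but 3 = 3 (both equal 3). Transitivity holds for relations like <, <=, =, but not for !=.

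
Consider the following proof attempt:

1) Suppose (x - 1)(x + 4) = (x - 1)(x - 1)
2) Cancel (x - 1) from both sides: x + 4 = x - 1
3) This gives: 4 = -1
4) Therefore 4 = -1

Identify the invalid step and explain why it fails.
Step 2: Cancel (x - 1) from both sides: x + 4 = x - 1

Step 2 cancels (x - 1) from both sides. This is only valid if (x - 1) ≠ 0, i.e., x ≠ 1. When x = 1, both sides equal zero regardless of the other factors. The correct approach requires considering x = 1 as a separate case.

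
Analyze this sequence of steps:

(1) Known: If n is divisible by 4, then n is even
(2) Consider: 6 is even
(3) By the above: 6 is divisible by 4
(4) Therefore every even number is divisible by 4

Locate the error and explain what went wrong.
Step 3: By the above: 6 is divisible by 4

Step 3 commits the fallacy of affirming the consequent. The known fact 'divisible by 4 → even' does NOT imply 'even → divisible by 4'. That would be the converse, which is false. For example, 6 is even but 6 ÷ 4 = 1.50, which is not an integer.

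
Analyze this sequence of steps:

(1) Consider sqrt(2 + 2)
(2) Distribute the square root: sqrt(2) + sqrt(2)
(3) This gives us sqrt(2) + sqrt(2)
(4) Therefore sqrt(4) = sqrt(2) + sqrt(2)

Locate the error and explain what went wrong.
Step 2: Distribute the square root: sqrt(2) + sqrt(2)

Step 2 incorrectly 'distributes' the square root over addition. The square root function does not distribute: sqrt(a + b) ≠ sqrt(a) + sqrt(b). In fact, sqrt(2 + 2) = sqrt(4) ≈ 2.0000, while sqrt(2) + sqrt(2) ≈ 2.8284.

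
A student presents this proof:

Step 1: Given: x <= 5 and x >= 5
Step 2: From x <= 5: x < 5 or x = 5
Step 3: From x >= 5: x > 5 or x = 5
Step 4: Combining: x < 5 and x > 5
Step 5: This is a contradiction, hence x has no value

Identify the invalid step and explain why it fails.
Step 4: Combining: x < 5 and x > 5

Step 4 incorrectly combines the conditions. From x <= 5 and x >= 5, the intersection is x = 5. The error treats the 'or' cases as 'and' requirements. The correct conclusion is that x = 5 is the unique solution, not that no solution exists.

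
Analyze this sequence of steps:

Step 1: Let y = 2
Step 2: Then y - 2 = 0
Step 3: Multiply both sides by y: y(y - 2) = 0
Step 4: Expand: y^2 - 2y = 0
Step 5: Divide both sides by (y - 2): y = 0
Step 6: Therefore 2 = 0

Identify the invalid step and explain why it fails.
Step 5: Divide both sides by (y - 2): y = 0

Step 5 divides both sides by (y - 2). However, since y = 2, we have (y - 2) = 0. Division by zero is undefined, making this step invalid.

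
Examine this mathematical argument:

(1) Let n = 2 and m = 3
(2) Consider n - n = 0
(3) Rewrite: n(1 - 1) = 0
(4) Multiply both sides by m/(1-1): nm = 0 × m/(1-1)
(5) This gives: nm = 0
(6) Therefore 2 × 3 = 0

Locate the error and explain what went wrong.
Step 4: Multiply both sides by m/(1-1): nm = 0 × m/(1-1)

Step 4 multiplies both sides by m/(1-1). However, 1-1 = 0, so this is multiplication by m/0, which is undefined. We cannot multiply by an undefined expression.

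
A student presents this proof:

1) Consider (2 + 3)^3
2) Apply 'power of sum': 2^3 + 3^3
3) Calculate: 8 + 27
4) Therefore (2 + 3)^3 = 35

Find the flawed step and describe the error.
Step 2: Apply 'power of sum': 2^3 + 3^3

Step 2 incorrectly applies a non-existent rule '(a+b)^n = a^n + b^n'. This is false in general. The correct expansion uses the binomial theorem. The actual value is (2 + 3)^3 = 5^3 = 125, not 35.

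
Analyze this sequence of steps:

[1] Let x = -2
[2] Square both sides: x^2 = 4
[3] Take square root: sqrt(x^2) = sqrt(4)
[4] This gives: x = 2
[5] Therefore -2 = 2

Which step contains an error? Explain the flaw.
Step 4: This gives: x = 2

Step 4 incorrectly states that sqrt(x^2) = x. The correct identity is sqrt(x^2) = |x|. Since x = -2 < 0, we have sqrt(x^2) = |-2| = 2, not x = -2.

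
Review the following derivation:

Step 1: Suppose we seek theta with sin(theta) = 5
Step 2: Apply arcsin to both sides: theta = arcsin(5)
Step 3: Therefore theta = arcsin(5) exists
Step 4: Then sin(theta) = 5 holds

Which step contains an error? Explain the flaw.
Step 2: Apply arcsin to both sides: theta = arcsin(5)

Step 2 applies arcsin to 5. However, arcsin(x) is only defined for x in [-1, 1] because sin(theta) can only produce values in that range. Since |5| > 1, arcsin(5) is undefined. There is no angle whose sine equals 5.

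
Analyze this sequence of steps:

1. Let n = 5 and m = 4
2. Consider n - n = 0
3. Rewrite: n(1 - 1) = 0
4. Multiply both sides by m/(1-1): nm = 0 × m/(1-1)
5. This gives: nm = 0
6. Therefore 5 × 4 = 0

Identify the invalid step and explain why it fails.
Step 4: Multiply both sides by m/(1-1): nm = 0 × m/(1-1)

Step 4 multiplies both sides by m/(1-1). However, 1-1 = 0, so this is multiplication by m/0, which is undefined. We cannot multiply by an undefined expression.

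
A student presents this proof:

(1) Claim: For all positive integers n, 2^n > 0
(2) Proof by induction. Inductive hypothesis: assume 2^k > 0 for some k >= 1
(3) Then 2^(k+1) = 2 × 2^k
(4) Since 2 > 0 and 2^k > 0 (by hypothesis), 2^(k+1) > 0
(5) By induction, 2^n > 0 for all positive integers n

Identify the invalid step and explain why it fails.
Step 5: By induction, 2^n > 0 for all positive integers n

Step 5 concludes the proof by induction, but no base case was ever established. A valid induction proof requires: (1) a base case proving 2^1 > 0, and (2) an inductive step showing IF 2^k > 0 THEN 2^(k+1) > 0. Steps 2-4 correctly establish the inductive step, but without the base case the conclusion in step 5 does not follow.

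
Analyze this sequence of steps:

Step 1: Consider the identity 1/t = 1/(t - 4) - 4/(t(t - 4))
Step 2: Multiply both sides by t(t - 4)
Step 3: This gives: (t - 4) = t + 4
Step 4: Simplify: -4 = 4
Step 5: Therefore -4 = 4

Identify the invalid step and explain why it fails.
Step 3: This gives: (t - 4) = t + 4

Step 3 makes a sign error when clearing denominators. Multiplying -4/(t(t - 4)) by t(t - 4) gives -4, not +4. The correct result is (t - 4) = t - 4, which is trivially true, not (t - 4) = t + 4. (Step 1 is a valid identity: 1/(t - 4) - 4/(t(t - 4)) = (t - 4)/(t(t - 4)) = 1/t.)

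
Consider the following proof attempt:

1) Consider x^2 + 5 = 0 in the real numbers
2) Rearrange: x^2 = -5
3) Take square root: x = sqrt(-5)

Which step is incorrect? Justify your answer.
Step 3: Take square root: x = sqrt(-5)

Step 3 takes the square root of -5, which is negative. In the real number system, the square root of a negative number is undefined. The equation x^2 + 5 = 0 has no real solutions. Square roots of negative numbers only exist in the complex numbers.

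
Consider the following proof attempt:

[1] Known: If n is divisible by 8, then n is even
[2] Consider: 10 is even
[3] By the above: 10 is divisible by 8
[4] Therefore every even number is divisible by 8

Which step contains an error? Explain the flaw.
Step 3: By the above: 10 is divisible by 8

Step 3 commits the fallacy of affirming the consequent. The known fact 'divisible by 8 → even' does NOT imply 'even → divisible by 8'. That would be the converse, which is false. For example, 10 is even but 10 ÷ 8 = 1.25, which is not an integer.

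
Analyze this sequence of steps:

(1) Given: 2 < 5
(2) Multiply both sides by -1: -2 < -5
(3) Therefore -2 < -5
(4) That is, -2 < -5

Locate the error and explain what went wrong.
Step 2: Multiply both sides by -1: -2 < -5

Step 2 multiplies both sides by -1 but fails to reverse the inequality sign. When multiplying (or dividing) an inequality by a negative number, the direction must be reversed. Since 2 < 5, we should get -2 > -5, i.e., -2 > -5.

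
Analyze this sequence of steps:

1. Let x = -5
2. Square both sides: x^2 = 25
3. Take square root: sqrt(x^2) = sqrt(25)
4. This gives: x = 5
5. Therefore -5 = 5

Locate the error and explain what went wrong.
Step 4: This gives: x = 5

Step 4 incorrectly states that sqrt(x^2) = x. The correct identity is sqrt(x^2) = |x|. Since x = -5 < 0, we have sqrt(x^2) = |-5| = 5, not x = -5.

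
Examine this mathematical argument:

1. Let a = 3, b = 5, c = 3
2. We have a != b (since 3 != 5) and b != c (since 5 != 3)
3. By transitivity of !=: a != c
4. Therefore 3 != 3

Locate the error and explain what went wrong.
Step 3: By transitivity of !=: a != c

Step 3 incorrectly applies transitivity to the '!=' relation. Transitivity states: if a R b and b R c, then a R c. However, '!=' is not transitive. Counterexample: 3 != 5 and 5 != 3, but 3 = 3 (both equal 3). Transitivity holds for relations like <, <=, =, but not for !=.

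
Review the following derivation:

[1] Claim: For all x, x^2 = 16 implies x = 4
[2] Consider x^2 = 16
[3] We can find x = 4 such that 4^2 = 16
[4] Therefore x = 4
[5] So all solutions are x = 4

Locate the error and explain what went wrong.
Step 4: Therefore x = 4

Step 4 incorrectly concludes that x = 4 is the only solution. The proof shows that x = 4 is A solution (existence), but does not show it is the ONLY solution (uniqueness). In fact, x = -4 is also a solution since (-4)^2 = 16. Finding one solution doesn't prove there are no others.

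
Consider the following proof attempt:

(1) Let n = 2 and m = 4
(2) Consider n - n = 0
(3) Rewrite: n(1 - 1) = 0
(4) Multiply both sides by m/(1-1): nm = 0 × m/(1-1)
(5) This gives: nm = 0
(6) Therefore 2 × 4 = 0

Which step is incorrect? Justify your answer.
Step 4: Multiply both sides by m/(1-1): nm = 0 × m/(1-1)

Step 4 multiplies both sides by m/(1-1). However, 1-1 = 0, so this is multiplication by m/0, which is undefined. We cannot multiply by an undefined expression.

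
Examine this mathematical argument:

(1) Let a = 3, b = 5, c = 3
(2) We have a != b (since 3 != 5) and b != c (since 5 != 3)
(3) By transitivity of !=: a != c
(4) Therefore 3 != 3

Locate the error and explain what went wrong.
Step 3: By transitivity of !=: a != c

Step 3 incorrectly applies transitivity to the '!=' relation. Transitivity states: if a R b and b R c, then a R c. However, '!=' is not transitive. Counterexample: 3 != 5 and 5 != 3, but 3 = 3 (both equal 3). Transitivity holds for relations like <, <=, =, but not for !=.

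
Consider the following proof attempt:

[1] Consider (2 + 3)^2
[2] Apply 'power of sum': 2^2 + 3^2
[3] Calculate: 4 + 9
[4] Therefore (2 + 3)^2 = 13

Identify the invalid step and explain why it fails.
Step 2: Apply 'power of sum': 2^2 + 3^2

Step 2 incorrectly applies a non-existent rule '(a+b)^n = a^n + b^n'. This is false in general. The correct expansion uses the binomial theorem. The actual value is (2 + 3)^2 = 5^2 = 25, not 13.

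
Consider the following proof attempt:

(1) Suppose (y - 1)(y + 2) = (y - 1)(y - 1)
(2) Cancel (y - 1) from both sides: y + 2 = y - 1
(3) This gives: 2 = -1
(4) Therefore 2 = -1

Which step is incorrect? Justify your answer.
Step 2: Cancel (y - 1) from both sides: y + 2 = y - 1

Step 2 cancels (y - 1) from both sides. This is only valid if (y - 1) ≠ 0, i.e., y ≠ 1. When y = 1, both sides equal zero regardless of the other factors. The correct approach requires considering y = 1 as a separate case.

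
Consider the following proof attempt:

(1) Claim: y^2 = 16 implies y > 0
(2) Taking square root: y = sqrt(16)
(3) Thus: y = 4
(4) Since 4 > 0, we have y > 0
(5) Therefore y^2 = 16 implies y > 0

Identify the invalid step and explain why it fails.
Step 2: Taking square root: y = sqrt(16)

Step 2 takes the square root and assumes the positive root only. The equation y^2 = 16 actually has two solutions: y = 4 and y = -4. The proof silently assumes y > 0 without justification, then uses this assumption to conclude y > 0, which is circular. The counterexample y = -4 shows the claim is false.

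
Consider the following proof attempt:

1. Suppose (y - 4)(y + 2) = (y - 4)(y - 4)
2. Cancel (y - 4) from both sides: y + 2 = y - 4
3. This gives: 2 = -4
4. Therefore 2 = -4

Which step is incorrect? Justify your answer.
Step 2: Cancel (y - 4) from both sides: y + 2 = y - 4

Step 2 cancels (y - 4) from both sides. This is only valid if (y - 4) ≠ 0, i.e., y ≠ 4. When y = 4, both sides equal zero regardless of the other factors. The correct approach requires considering y = 4 as a separate case.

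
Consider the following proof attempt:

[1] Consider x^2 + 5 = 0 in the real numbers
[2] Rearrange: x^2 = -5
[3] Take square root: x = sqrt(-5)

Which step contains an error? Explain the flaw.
Step 3: Take square root: x = sqrt(-5)

Step 3 takes the square root of -5, which is negative. In the real number system, the square root of a negative number is undefined. The equation x^2 + 5 = 0 has no real solutions. Square roots of negative numbers only exist in the complex numbers.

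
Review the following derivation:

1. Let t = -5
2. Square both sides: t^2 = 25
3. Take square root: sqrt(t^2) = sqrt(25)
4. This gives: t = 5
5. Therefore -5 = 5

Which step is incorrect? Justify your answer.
Step 4: This gives: t = 5

Step 4 incorrectly states that sqrt(t^2) = t. The correct identity is sqrt(t^2) = |t|. Since t = -5 < 0, we have sqrt(t^2) = |-5| = 5, not t = -5.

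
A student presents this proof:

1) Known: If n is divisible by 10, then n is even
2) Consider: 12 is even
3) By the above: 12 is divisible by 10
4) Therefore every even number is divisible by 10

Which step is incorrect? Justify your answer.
Step 3: By the above: 12 is divisible by 10

Step 3 commits the fallacy of affirming the consequent. The known fact 'divisible by 10 → even' does NOT imply 'even → divisible by 10'. That would be the converse, which is false. For example, 12 is even but 12 ÷ 10 = 1.20, which is not an integer.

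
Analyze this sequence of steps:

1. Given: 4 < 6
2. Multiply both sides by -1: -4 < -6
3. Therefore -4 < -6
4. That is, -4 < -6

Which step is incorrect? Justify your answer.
Step 2: Multiply both sides by -1: -4 < -6

Step 2 multiplies both sides by -1 but fails to reverse the inequality sign. When multiplying (or dividing) an inequality by a negative number, the direction must be reversed. Since 4 < 6, we should get -4 > -6, i.e., -4 > -6.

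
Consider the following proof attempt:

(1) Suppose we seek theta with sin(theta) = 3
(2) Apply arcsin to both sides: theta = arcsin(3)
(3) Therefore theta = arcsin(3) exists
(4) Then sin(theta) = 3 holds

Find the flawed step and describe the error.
Step 2: Apply arcsin to both sides: theta = arcsin(3)

Step 2 applies arcsin to 3. However, arcsin(x) is only defined for x in [-1, 1] because sin(theta) can only produce values in that range. Since |3| > 1, arcsin(3) is undefined. There is no angle whose sine equals 3.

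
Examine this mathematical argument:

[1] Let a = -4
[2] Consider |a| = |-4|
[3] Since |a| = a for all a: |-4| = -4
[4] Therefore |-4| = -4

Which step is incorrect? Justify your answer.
Step 3: Since |a| = a for all a: |-4| = -4

Step 3 incorrectly states that |a| = a for all a. The correct definition is |a| = a when a >= 0, and |a| = -a when a < 0. Since -4 < 0, we have |-4| = -(-4) = 4, not -4.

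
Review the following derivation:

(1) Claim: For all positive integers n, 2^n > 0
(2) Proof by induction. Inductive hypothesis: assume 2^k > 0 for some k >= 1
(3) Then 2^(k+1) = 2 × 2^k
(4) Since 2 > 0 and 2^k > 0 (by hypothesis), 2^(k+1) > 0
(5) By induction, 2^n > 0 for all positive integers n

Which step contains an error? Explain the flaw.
Step 5: By induction, 2^n > 0 for all positive integers n

Step 5 concludes the proof by induction, but no base case was ever established. A valid induction proof requires: (1) a base case proving 2^1 > 0, and (2) an inductive step showing IF 2^k > 0 THEN 2^(k+1) > 0. Steps 2-4 correctly establish the inductive step, but without the base case the conclusion in step 5 does not follow.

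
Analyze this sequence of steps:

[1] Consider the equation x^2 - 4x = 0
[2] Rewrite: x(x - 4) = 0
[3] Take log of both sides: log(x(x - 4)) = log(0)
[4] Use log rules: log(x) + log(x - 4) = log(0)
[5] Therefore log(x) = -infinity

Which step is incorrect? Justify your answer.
Step 3: Take log of both sides: log(x(x - 4)) = log(0)

Step 3 takes the logarithm of both sides, resulting in log(0) on the right side. The logarithm is only defined for positive numbers; log(0) is undefined (approaches negative infinity). This operation is invalid.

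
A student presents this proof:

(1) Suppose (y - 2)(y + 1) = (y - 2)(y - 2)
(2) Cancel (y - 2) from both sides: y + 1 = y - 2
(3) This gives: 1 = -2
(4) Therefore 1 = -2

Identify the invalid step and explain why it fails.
Step 2: Cancel (y - 2) from both sides: y + 1 = y - 2

Step 2 cancels (y - 2) from both sides. This is only valid if (y - 2) ≠ 0, i.e., y ≠ 2. When y = 2, both sides equal zero regardless of the other factors. The correct approach requires considering y = 2 as a separate case.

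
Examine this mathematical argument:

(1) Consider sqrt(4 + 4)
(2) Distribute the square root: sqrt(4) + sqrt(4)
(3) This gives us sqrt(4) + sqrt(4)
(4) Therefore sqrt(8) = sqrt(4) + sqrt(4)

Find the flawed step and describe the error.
Step 2: Distribute the square root: sqrt(4) + sqrt(4)

Step 2 incorrectly 'distributes' the square root over addition. The square root function does not distribute: sqrt(a + b) ≠ sqrt(a) + sqrt(b). In fact, sqrt(4 + 4) = sqrt(8) ≈ 2.8284, while sqrt(4) + sqrt(4) ≈ 4.0000.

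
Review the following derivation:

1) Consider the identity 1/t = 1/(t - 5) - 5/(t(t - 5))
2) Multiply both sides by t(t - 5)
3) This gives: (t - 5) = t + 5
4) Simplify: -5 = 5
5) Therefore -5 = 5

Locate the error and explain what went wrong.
Step 3: This gives: (t - 5) = t + 5

Step 3 makes a sign error when clearing denominators. Multiplying -5/(t(t - 5)) by t(t - 5) gives -5, not +5. The correct result is (t - 5) = t - 5, which is trivially true, not (t - 5) = t + 5. (Step 1 is a valid identity: 1/(t - 5) - 5/(t(t - 5)) = (t - 5)/(t(t - 5)) = 1/t.)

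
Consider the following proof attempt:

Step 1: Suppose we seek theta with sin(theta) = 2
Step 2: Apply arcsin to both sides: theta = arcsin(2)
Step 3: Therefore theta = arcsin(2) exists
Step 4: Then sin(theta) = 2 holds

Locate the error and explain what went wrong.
Step 2: Apply arcsin to both sides: theta = arcsin(2)

Step 2 applies arcsin to 2. However, arcsin(x) is only defined for x in [-1, 1] because sin(theta) can only produce values in that range. Since |2| > 1, arcsin(2) is undefined. There is no angle whose sine equals 2.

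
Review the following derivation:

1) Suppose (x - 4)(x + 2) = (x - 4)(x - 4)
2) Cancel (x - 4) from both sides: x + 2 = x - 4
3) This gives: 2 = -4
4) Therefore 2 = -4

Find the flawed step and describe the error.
Step 2: Cancel (x - 4) from both sides: x + 2 = x - 4

Step 2 cancels (x - 4) from both sides. This is only valid if (x - 4) ≠ 0, i.e., x ≠ 4. When x = 4, both sides equal zero regardless of the other factors. The correct approach requires considering x = 4 as a separate case.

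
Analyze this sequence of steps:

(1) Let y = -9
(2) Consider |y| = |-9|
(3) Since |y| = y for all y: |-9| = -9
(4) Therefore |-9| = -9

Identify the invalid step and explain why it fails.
Step 3: Since |y| = y for all y: |-9| = -9

Step 3 incorrectly states that |y| = y for all y. The correct definition is |y| = y when y >= 0, and |y| = -y when y < 0. Since -9 < 0, we have |-9| = -(-9) = 9, not -9.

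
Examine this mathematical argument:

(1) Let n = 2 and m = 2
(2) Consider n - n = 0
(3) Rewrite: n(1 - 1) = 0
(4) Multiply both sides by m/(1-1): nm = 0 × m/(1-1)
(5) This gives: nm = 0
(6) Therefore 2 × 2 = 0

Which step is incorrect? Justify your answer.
Step 4: Multiply both sides by m/(1-1): nm = 0 × m/(1-1)

Step 4 multiplies both sides by m/(1-1). However, 1-1 = 0, so this is multiplication by m/0, which is undefined. We cannot multiply by an undefined expression.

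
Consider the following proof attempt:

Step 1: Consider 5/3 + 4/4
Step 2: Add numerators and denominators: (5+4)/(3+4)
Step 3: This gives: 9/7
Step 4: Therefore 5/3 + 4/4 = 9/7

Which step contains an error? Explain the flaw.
Step 2: Add numerators and denominators: (5+4)/(3+4)

Step 2 incorrectly adds fractions by separately adding numerators and denominators. This is wrong. The correct method requires a common denominator: 5/3 + 4/4 = (5×4 + 4×3)/(3×4) = 32/12 = 8/3. The method used gives 9/7, which is different.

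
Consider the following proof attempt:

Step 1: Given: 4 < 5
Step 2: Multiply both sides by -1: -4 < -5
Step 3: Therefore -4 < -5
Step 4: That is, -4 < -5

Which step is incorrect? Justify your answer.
Step 2: Multiply both sides by -1: -4 < -5

Step 2 multiplies both sides by -1 but fails to reverse the inequality sign. When multiplying (or dividing) an inequality by a negative number, the direction must be reversed. Since 4 < 5, we should get -4 > -5, i.e., -4 > -5.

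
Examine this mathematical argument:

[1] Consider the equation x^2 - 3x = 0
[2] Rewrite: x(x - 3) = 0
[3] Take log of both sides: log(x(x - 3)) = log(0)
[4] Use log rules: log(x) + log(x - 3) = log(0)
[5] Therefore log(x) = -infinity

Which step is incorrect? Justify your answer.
Step 3: Take log of both sides: log(x(x - 3)) = log(0)

Step 3 takes the logarithm of both sides, resulting in log(0) on the right side. The logarithm is only defined for positive numbers; log(0) is undefined (approaches negative infinity). This operation is invalid.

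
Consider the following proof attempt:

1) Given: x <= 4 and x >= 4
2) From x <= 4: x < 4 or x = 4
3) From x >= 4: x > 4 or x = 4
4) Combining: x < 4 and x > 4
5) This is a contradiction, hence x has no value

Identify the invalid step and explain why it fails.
Step 4: Combining: x < 4 and x > 4

Step 4 incorrectly combines the conditions. From x <= 4 and x >= 4, the intersection is x = 4. The error treats the 'or' cases as 'and' requirements. The correct conclusion is that x = 4 is the unique solution, not that no solution exists.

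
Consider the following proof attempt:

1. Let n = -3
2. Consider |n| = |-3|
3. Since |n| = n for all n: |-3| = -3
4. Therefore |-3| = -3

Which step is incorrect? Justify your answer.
Step 3: Since |n| = n for all n: |-3| = -3

Step 3 incorrectly states that |n| = n for all n. The correct definition is |n| = n when n >= 0, and |n| = -n when n < 0. Since -3 < 0, we have |-3| = -(-3) = 3, not -3.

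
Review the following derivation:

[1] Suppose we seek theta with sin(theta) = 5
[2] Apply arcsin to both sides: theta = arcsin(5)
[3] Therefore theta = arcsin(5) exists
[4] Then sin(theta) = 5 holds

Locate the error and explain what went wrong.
Step 2: Apply arcsin to both sides: theta = arcsin(5)

Step 2 applies arcsin to 5. However, arcsin(x) is only defined for x in [-1, 1] because sin(theta) can only produce values in that range. Since |5| > 1, arcsin(5) is undefined. There is no angle whose sine equals 5.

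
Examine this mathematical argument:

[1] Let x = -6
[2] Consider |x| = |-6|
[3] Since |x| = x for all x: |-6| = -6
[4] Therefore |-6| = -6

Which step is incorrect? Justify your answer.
Step 3: Since |x| = x for all x: |-6| = -6

Step 3 incorrectly states that |x| = x for all x. The correct definition is |x| = x when x >= 0, and |x| = -x when x < 0. Since -6 < 0, we have |-6| = -(-6) = 6, not -6.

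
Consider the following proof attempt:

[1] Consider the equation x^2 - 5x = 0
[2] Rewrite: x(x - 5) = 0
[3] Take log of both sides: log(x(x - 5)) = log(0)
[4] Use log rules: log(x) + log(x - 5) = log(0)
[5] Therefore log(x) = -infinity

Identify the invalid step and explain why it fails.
Step 3: Take log of both sides: log(x(x - 5)) = log(0)

Step 3 takes the logarithm of both sides, resulting in log(0) on the right side. The logarithm is only defined for positive numbers; log(0) is undefined (approaches negative infinity). This operation is invalid.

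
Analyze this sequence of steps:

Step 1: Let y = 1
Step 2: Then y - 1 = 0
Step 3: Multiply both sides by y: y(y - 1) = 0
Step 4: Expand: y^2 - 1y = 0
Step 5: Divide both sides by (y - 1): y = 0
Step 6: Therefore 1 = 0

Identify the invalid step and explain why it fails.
Step 5: Divide both sides by (y - 1): y = 0

Step 5 divides both sides by (y - 1). However, since y = 1, we have (y - 1) = 0. Division by zero is undefined, making this step invalid.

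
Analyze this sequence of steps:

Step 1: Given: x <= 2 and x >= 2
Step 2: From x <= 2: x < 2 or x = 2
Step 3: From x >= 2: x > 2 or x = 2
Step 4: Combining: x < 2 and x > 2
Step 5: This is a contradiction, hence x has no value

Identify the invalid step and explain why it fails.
Step 4: Combining: x < 2 and x > 2

Step 4 incorrectly combines the conditions. From x <= 2 and x >= 2, the intersection is x = 2. The error treats the 'or' cases as 'and' requirements. The correct conclusion is that x = 2 is the unique solution, not that no solution exists.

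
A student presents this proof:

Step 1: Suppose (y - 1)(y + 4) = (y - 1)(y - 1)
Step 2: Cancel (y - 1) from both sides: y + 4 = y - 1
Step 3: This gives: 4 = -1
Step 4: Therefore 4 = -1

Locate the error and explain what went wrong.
Step 2: Cancel (y - 1) from both sides: y + 4 = y - 1

Step 2 cancels (y - 1) from both sides. This is only valid if (y - 1) ≠ 0, i.e., y ≠ 1. When y = 1, both sides equal zero regardless of the other factors. The correct approach requires considering y = 1 as a separate case.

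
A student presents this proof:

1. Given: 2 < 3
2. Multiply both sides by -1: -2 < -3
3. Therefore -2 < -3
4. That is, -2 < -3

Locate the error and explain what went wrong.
Step 2: Multiply both sides by -1: -2 < -3

Step 2 multiplies both sides by -1 but fails to reverse the inequality sign. When multiplying (or dividing) an inequality by a negative number, the direction must be reversed. Since 2 < 3, we should get -2 > -3, i.e., -2 > -3.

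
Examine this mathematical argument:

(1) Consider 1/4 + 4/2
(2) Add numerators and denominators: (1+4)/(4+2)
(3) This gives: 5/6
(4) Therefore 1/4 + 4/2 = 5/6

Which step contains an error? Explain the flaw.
Step 2: Add numerators and denominators: (1+4)/(4+2)

Step 2 incorrectly adds fractions by separately adding numerators and denominators. This is wrong. The correct method requires a common denominator: 1/4 + 4/2 = (1×2 + 4×4)/(4×2) = 18/8 = 9/4. The method used gives 5/6, which is different.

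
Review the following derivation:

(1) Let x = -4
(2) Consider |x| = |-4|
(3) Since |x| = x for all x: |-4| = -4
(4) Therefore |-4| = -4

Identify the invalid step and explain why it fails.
Step 3: Since |x| = x for all x: |-4| = -4

Step 3 incorrectly states that |x| = x for all x. The correct definition is |x| = x when x >= 0, and |x| = -x when x < 0. Since -4 < 0, we have |-4| = -(-4) = 4, not -4.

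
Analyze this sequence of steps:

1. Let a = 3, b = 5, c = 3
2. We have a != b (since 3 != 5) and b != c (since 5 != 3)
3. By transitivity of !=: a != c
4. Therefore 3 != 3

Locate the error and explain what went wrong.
Step 3: By transitivity of !=: a != c

Step 3 incorrectly applies transitivity to the '!=' relation. Transitivity states: if a R b and b R c, then a R c. However, '!=' is not transitive. Counterexample: 3 != 5 and 5 != 3, but 3 = 3 (both equal 3). Transitivity holds for relations like <, <=, =, but not for !=.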